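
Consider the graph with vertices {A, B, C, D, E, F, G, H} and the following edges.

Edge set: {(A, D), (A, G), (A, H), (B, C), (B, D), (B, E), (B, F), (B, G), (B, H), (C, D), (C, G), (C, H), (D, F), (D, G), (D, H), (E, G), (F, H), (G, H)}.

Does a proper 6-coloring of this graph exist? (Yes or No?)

Yes

The chromatic number is 5. B, C, D, G, H are mutually adjacent (a clique of size 5), so at least 5 colors are needed.
5 colors suffice: color 1 → {E, H}; color 2 → {D}; color 3 → {A, B}; color 4 → {F, G}; color 5 → {C}.
Since 6 ≥ 5, a proper 6-coloring certainly exists.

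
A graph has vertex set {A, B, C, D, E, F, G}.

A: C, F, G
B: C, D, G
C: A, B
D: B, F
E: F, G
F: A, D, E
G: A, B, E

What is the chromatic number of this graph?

The cycle D-F-A-G-B-D has odd length 5, so it cannot be 2-colored; at least 3 colors are needed.
3 colors suffice: color 1 → {A, B, E}; color 2 → {C, F, G}; color 3 → {D}. Every edge joins two different colors.

3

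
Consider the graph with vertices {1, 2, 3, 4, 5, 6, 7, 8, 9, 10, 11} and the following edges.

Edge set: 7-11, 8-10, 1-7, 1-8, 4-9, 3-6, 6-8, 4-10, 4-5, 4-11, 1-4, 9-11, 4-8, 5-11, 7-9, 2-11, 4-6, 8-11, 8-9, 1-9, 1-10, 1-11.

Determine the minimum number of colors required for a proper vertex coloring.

5

1, 4, 8, 9, 11 are mutually adjacent (a clique of size 5), so at least 5 colors are needed.
5 colors suffice: 1=c, 2=a, 3=a, 4=a, 5=c, 6=b, 7=a, 8=d, 9=e, 10=b, 11=b. Each edge has distinct colors on its endpoints.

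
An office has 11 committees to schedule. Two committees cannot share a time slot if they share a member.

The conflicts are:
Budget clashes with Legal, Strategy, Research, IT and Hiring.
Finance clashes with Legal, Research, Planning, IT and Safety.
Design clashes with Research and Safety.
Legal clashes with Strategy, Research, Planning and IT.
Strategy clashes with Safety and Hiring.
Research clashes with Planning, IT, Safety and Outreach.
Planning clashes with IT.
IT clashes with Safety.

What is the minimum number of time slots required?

Finance, Legal, Research, Planning, IT are mutually in conflict, so at least 5 time slots are needed.
5 time slots suffice: time slot 1 → {Strategy, Research}; time slot 2 → {Design, IT, Hiring, Outreach}; time slot 3 → {Legal, Safety}; time slot 4 → {Budget, Finance}; time slot 5 → {Planning}. No two conflicting committees share a time slot.

5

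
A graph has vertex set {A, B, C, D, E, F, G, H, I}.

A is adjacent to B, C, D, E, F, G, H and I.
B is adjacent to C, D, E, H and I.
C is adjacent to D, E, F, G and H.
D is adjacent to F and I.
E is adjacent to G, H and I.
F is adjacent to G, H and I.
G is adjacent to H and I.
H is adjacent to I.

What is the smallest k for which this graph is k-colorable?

5

A, C, F, G, H form a clique, so at least 5 colors are needed.
5 colors suffice: A=1, B=4, C=2, D=3, E=5, F=5, G=4, H=3, I=2. Every edge joins two different colors.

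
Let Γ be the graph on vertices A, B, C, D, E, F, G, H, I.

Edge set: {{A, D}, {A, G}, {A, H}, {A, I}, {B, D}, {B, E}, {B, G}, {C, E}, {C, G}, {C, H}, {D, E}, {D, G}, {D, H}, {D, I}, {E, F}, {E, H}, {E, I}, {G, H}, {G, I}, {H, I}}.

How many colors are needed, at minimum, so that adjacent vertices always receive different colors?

5

A, D, G, H, I are mutually adjacent (a clique of size 5), so at least 5 colors are needed.
One proper 5-coloring: A=5, B=2, C=3, D=3, E=1, F=2, G=1, H=2, I=4. Each edge has distinct colors on its endpoints.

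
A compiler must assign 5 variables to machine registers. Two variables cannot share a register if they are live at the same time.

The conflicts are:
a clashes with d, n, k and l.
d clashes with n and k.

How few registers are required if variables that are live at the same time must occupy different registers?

3

a, d, n pairwise conflict, so at least 3 registers are needed.
3 registers suffice: register 1 → {a}; register 2 → {d, l}; register 3 → {n, k}. Each listed conflict is separated.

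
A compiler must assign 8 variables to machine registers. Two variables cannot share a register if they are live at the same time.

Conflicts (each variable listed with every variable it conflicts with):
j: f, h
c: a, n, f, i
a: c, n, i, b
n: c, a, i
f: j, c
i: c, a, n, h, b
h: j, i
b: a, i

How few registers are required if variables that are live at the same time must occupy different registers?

4

c, a, n, i all conflict with each other, so at least 4 registers are needed.
4 registers suffice: register 1 → {f, i}; register 2 → {a, h}; register 3 → {j, c, b}; register 4 → {n}. Every pair that conflicts lands in different registers.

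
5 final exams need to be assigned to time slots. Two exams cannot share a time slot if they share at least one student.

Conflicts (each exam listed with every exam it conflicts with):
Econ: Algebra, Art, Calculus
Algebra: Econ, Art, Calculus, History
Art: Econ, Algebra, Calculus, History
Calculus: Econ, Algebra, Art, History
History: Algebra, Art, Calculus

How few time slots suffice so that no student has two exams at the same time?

Algebra, Art, Calculus, History pairwise conflict, so at least 4 time slots are needed.
4 time slots suffice: time slot 1 → {Algebra}; time slot 2 → {Calculus}; time slot 3 → {Art}; time slot 4 → {Econ, History}. No two conflicting exams share a time slot.

4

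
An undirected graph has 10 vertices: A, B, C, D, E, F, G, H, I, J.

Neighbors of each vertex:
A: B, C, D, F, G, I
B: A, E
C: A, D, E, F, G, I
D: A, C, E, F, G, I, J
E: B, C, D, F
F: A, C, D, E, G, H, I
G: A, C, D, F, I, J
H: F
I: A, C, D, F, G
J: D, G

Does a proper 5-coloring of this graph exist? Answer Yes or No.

No

A, C, D, F, G, I are pairwise adjacent (a clique of size 6), so at least 6 colors are needed.
So 5 colors are not enough.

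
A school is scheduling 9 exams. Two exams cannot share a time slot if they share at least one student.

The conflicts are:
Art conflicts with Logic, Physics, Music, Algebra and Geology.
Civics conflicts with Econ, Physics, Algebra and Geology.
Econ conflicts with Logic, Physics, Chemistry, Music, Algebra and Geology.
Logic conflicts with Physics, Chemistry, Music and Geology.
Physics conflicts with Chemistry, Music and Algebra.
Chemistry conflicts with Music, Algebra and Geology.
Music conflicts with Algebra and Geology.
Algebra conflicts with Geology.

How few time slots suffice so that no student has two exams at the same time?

5

Econ, Logic, Chemistry, Music, Geology are mutually in conflict, so at least 5 time slots are needed.
5 time slots suffice: time slot 1 → {Art, Econ}; time slot 2 → {Civics, Music}; time slot 3 → {Physics, Geology}; time slot 4 → {Logic, Algebra}; time slot 5 → {Chemistry}. Every pair that conflicts lands in different time slots.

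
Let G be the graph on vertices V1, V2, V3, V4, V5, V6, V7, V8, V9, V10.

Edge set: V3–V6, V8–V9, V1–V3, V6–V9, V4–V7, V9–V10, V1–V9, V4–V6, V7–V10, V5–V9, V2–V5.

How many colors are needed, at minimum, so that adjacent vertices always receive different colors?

3

The cycle V7-V4-V6-V9-V10-V7 has odd length 5, so it cannot be 2-colored; at least 3 colors are needed.
3 colors suffice: color 1 → {V2, V3, V4, V9}; color 2 → {V1, V5, V6, V7, V8}; color 3 → {V10}. Every edge joins two different colors.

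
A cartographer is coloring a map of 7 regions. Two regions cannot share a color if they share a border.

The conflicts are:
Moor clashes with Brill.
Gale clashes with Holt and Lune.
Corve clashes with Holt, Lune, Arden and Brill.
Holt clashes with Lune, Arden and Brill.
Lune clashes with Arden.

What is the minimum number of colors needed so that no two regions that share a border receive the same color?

4

Corve, Holt, Lune, Arden are mutually in conflict, so at least 4 colors are needed.
4 colors suffice: color 1 → {Moor, Holt}; color 2 → {Gale, Corve}; color 3 → {Lune, Brill}; color 4 → {Arden}. Each listed conflict is separated.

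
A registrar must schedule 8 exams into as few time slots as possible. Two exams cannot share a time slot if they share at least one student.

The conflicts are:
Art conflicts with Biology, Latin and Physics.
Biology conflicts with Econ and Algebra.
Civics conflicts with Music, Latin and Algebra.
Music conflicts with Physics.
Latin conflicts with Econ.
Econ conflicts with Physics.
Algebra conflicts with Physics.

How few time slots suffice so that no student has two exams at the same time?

3

The cycle Art-Latin-Civics-Algebra-Biology-Art has odd length 5, so it cannot be 2-colored; at least 3 time slots are needed.
3 time slots suffice: time slot 1 → {Biology, Civics, Physics}; time slot 2 → {Art, Music, Econ, Algebra}; time slot 3 → {Latin}. Every pair that conflicts lands in different time slots.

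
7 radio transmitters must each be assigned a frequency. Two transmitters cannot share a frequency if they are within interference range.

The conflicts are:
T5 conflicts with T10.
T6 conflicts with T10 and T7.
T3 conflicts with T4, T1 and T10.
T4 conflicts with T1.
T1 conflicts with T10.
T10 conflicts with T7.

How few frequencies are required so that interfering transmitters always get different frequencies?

3

T3, T1, T10 pairwise conflict, so at least 3 frequencies are needed.
3 frequencies suffice: frequency 1 → {T4, T10}; frequency 2 → {T5, T6, T3}; frequency 3 → {T1, T7}. Each listed conflict is separated.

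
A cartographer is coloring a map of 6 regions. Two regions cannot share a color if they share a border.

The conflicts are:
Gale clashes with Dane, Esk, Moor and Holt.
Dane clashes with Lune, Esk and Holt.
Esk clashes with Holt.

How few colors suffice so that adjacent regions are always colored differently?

Gale, Dane, Esk, Holt are mutually in conflict, so at least 4 colors are needed.
4 colors suffice: color 1 → {Gale, Lune}; color 2 → {Dane, Moor}; color 3 → {Esk}; color 4 → {Holt}. No two conflicting regions share a color.

4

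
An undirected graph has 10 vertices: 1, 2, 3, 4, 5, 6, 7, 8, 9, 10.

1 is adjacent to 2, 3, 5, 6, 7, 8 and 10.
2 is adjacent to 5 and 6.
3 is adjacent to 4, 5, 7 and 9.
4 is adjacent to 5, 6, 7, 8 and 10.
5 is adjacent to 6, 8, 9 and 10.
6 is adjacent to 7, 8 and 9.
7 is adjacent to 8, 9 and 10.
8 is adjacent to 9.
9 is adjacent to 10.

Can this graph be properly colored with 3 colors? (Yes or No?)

No

4, 5, 6, 8 form a clique, so at least 4 colors are needed.
So 3 colors are not enough.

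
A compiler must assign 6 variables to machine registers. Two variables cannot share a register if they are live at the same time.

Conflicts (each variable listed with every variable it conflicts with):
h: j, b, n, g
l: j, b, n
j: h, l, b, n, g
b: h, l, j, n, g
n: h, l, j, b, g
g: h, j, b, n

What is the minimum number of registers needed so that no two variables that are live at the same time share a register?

h, j, b, n, g pairwise conflict, so at least 5 registers are needed.
A valid assignment using 5 registers: h=4, l=4, j=1, b=3, n=2, g=5. Each listed conflict is separated.

5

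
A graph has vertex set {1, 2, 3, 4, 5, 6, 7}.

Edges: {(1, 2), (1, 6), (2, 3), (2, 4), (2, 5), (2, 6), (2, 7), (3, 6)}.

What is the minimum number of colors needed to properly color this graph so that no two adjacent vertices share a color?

2, 3, 6 are pairwise adjacent, so at least 3 colors are needed.
3 colors suffice: 1=c, 2=a, 3=c, 4=b, 5=b, 6=b, 7=b. No two adjacent vertices share a color.

3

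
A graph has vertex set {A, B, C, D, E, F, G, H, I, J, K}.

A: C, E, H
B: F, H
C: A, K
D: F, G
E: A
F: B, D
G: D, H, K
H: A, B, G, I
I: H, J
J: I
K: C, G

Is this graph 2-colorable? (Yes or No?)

No

The cycle H-A-C-K-G-H has odd length 5, so it cannot be 2-colored; at least 3 colors are needed.
So 2 colors are not enough.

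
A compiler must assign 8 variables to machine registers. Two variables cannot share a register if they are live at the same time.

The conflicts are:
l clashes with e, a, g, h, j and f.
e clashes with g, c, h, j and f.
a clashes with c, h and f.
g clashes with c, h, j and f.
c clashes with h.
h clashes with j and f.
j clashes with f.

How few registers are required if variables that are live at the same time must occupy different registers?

6

l, e, g, h, j, f are mutually in conflict, so at least 6 registers are needed.
A valid assignment using 6 registers: l=5, e=3, a=2, g=2, c=4, h=1, j=6, f=4. No two conflicting variables share a register.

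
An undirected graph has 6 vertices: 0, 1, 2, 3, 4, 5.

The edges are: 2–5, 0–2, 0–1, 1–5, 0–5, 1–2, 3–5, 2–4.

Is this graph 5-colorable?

Yes

The chromatic number is 4. 0, 1, 2, 5 are pairwise adjacent (a clique of size 4), so at least 4 colors are needed.
One proper 4-coloring: 0=d, 1=c, 2=b, 3=b, 4=a, 5=a.
Since 5 ≥ 4, a proper 5-coloring certainly exists.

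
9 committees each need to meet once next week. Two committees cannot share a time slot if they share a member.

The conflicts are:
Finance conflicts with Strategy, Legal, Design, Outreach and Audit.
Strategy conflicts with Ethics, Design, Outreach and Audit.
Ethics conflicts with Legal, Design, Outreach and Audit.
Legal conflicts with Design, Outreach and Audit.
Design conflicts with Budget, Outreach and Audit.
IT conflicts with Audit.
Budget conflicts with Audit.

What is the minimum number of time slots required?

Ethics, Legal, Design, Audit all conflict with each other, so at least 4 time slots are needed.
4 time slots suffice: Finance=3, Strategy=4, Ethics=3, Legal=4, Design=2, IT=2, Budget=3, Outreach=1, Audit=1. Each listed conflict is separated.

4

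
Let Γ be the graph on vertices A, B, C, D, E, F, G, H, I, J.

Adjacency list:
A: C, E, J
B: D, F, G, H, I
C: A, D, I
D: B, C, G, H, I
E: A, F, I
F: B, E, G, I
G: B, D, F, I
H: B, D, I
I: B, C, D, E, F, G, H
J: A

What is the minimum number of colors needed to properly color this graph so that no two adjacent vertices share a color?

B, D, H, I are mutually adjacent (a clique of size 4), so at least 4 colors are needed.
4 colors suffice: color 1 → {A, I}; color 2 → {D, F, J}; color 3 → {B, C, E}; color 4 → {G, H}. No two adjacent vertices share a color.

4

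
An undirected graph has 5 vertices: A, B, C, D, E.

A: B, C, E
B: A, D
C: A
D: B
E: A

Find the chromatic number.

A and C are adjacent, so at least 2 colors are needed.
2 colors suffice: color 1 → {A, D}; color 2 → {B, C, E}. Every edge joins two different colors.

2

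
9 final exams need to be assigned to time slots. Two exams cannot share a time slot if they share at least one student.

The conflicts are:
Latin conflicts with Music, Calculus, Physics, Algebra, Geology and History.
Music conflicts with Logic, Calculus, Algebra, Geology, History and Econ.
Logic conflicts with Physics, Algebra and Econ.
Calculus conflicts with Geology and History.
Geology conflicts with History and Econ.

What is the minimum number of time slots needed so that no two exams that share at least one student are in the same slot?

5

Latin, Music, Calculus, Geology, History are mutually in conflict, so at least 5 time slots are needed.
A valid assignment using 5 time slots: Latin=2, Music=1, Logic=2, Calculus=4, Physics=1, Algebra=3, Geology=3, History=5, Econ=4. Each listed conflict is separated.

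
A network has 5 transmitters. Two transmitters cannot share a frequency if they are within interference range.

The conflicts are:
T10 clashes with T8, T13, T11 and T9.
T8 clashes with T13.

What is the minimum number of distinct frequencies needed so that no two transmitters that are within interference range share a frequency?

T10, T8, T13 all conflict with each other, so at least 3 frequencies are needed.
Using 3 frequencies: T10=1, T8=2, T13=3, T11=2, T9=2. Every pair that conflicts lands in different frequencies.

3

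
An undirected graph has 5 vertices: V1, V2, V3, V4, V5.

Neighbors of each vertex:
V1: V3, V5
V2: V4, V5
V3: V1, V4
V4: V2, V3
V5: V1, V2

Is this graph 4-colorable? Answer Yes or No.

Yes

The chromatic number is 3. The cycle V3-V4-V2-V5-V1-V3 has odd length 5, so it cannot be 2-colored; at least 3 colors are needed.
A valid assignment using 3 colors: V1=red, V2=red, V3=green, V4=blue, V5=blue.
Since 4 ≥ 3, a proper 4-coloring certainly exists.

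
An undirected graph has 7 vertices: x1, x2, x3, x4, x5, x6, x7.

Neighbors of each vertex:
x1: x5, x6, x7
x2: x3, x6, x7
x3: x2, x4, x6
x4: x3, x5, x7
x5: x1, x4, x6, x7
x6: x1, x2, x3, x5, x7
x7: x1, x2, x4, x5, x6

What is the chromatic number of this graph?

4

x1, x5, x6, x7 are mutually adjacent (a clique of size 4), so at least 4 colors are needed.
4 colors suffice: color 1 → {x3, x7}; color 2 → {x4, x6}; color 3 → {x2, x5}; color 4 → {x1}. No two adjacent vertices share a color.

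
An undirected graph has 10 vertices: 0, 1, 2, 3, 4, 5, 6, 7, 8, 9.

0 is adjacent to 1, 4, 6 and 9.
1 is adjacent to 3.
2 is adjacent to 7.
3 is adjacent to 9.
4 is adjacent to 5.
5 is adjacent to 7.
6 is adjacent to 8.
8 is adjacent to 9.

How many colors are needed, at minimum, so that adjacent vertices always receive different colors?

2

5 and 7 are adjacent, so at least 2 colors are needed.
One proper 2-coloring: 0=a, 1=b, 2=a, 3=a, 4=b, 5=a, 6=b, 7=b, 8=a, 9=b. No two adjacent vertices share a color.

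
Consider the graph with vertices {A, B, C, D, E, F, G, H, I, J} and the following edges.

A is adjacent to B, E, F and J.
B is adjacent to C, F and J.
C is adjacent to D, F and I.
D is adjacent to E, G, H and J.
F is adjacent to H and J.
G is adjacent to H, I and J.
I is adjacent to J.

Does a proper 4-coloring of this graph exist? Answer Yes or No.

Yes

The chromatic number is 4. A, B, F, J are pairwise adjacent (a clique of size 4), so at least 4 colors are needed.
A valid assignment using 4 colors: A=yellow, B=green, C=red, D=blue, E=red, F=blue, G=green, H=red, I=blue, J=red.
That is already a proper 4-coloring.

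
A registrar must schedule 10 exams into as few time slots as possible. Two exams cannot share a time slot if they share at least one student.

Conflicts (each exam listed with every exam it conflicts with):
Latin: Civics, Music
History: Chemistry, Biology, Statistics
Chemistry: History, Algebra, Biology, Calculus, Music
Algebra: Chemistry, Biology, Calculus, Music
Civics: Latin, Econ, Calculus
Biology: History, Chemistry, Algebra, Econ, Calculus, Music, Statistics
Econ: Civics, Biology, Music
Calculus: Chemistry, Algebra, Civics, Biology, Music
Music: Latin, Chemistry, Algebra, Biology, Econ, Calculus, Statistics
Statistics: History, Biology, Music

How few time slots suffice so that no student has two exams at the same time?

Chemistry, Algebra, Biology, Calculus, Music pairwise conflict, so at least 5 time slots are needed.
5 time slots suffice: time slot 1 → {History, Civics, Music}; time slot 2 → {Latin, Biology}; time slot 3 → {Chemistry, Econ, Statistics}; time slot 4 → {Calculus}; time slot 5 → {Algebra}. No two conflicting exams share a time slot.

5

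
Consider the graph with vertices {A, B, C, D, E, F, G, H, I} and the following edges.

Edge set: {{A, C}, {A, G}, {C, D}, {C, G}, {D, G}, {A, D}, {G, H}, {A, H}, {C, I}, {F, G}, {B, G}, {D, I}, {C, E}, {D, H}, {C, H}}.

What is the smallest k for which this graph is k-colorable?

A, C, D, G, H are mutually adjacent (a clique of size 5), so at least 5 colors are needed.
5 colors suffice: A=4, B=2, C=2, D=3, E=1, F=2, G=1, H=5, I=1. Each edge has distinct colors on its endpoints.

5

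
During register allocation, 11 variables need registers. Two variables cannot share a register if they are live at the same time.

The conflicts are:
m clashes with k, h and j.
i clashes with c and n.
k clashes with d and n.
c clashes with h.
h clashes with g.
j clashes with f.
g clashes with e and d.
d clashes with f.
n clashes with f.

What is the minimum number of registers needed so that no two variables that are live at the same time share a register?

The cycle k-n-f-j-m-k has odd length 5, so it cannot be 2-colored; at least 3 registers are needed.
3 registers suffice: m=3, i=1, k=1, c=3, h=2, j=2, g=1, e=2, d=2, n=2, f=1. Each listed conflict is separated.

3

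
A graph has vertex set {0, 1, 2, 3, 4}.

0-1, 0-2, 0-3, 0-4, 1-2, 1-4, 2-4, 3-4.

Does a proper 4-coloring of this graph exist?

The chromatic number is 4. 0, 1, 2, 4 are mutually adjacent (a clique of size 4), so at least 4 colors are needed.
4 colors suffice: color red → {4}; color blue → {0}; color green → {2, 3}; color yellow → {1}.
That is already a proper 4-coloring.

Yes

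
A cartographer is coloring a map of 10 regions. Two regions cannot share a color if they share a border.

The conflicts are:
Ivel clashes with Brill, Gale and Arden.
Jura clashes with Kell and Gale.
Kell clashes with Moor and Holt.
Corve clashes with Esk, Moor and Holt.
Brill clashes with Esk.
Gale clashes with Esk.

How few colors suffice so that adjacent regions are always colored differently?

Gale and Esk conflict, so at least 2 colors are needed.
2 colors suffice: color 1 → {Ivel, Jura, Esk, Moor, Holt}; color 2 → {Kell, Corve, Brill, Gale, Arden}. Each listed conflict is separated.

2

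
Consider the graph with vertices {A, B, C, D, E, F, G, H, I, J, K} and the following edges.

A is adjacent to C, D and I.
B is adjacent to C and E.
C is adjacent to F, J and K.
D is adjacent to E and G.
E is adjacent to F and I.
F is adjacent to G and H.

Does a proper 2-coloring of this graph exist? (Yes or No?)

The cycle C-B-E-I-A-C has odd length 5, so it cannot be 2-colored; at least 3 colors are needed.
So 2 colors are not enough.

No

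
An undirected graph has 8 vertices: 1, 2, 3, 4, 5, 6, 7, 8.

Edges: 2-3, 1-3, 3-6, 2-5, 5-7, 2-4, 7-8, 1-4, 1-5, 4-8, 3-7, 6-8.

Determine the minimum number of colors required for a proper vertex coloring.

The cycle 7-5-2-4-8-7 has odd length 5, so it cannot be 2-colored; at least 3 colors are needed.
One proper 3-coloring: 1=blue, 2=blue, 3=red, 4=green, 5=red, 6=blue, 7=blue, 8=red. No two adjacent vertices share a color.

3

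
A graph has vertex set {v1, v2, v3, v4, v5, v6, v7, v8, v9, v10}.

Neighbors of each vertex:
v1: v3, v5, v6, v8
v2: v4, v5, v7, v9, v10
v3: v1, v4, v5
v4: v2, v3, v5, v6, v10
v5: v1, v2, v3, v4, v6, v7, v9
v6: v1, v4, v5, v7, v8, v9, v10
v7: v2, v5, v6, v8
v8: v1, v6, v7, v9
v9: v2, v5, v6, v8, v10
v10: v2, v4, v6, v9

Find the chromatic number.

v2, v9, v10 are pairwise adjacent, so at least 3 colors are needed.
3 colors suffice: v1=G, v2=R, v3=R, v4=G, v5=B, v6=R, v7=G, v8=B, v9=G, v10=B. Each edge has distinct colors on its endpoints.

3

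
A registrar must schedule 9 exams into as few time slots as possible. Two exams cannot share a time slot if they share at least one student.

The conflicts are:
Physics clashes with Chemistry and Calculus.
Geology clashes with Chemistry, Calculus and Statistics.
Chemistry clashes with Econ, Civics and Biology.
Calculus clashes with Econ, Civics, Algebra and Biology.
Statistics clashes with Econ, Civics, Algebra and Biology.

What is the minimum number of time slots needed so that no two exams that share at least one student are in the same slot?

2

Geology and Calculus conflict, so at least 2 time slots are needed.
A valid assignment using 2 time slots: Physics=2, Geology=2, Chemistry=1, Calculus=1, Statistics=1, Econ=2, Civics=2, Algebra=2, Biology=2. Each listed conflict is separated.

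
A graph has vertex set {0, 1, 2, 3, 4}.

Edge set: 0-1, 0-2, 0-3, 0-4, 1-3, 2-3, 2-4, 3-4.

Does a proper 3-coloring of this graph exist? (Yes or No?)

0, 2, 3, 4 form a clique, so at least 4 colors are needed.
So 3 colors are not enough.

No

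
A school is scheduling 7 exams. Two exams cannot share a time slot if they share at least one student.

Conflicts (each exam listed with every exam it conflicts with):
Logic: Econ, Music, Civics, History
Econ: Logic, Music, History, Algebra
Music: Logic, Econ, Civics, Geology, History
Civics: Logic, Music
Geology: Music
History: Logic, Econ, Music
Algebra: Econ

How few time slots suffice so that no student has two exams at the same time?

Logic, Econ, Music, History all conflict with each other, so at least 4 time slots are needed.
A valid assignment using 4 time slots: Logic=2, Econ=3, Music=1, Civics=3, Geology=2, History=4, Algebra=1. Every pair that conflicts lands in different time slots.

4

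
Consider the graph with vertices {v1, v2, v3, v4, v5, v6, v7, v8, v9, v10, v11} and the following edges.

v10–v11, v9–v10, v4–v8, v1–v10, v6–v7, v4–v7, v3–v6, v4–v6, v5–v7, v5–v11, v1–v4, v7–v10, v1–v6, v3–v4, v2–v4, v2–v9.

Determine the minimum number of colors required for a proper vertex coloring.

v4, v6, v7 are mutually adjacent, so at least 3 colors are needed.
3 colors suffice: color red → {v4, v5, v10}; color blue → {v1, v3, v7, v8, v9, v11}; color green → {v2, v6}. No two adjacent vertices share a color.

3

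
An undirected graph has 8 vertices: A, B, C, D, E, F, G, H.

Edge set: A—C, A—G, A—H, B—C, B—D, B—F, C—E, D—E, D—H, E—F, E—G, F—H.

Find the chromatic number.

3

The cycle F-B-C-A-H-F has odd length 5, so it cannot be 2-colored; at least 3 colors are needed.
A valid assignment using 3 colors: A=green, B=red, C=blue, D=blue, E=red, F=blue, G=blue, H=red. Every edge joins two different colors.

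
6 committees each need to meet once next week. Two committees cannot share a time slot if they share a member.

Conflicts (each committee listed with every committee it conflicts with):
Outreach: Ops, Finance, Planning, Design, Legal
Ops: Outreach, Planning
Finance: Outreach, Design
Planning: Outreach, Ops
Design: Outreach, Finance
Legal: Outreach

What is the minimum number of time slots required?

3

Outreach, Ops, Planning pairwise conflict, so at least 3 time slots are needed.
3 time slots suffice: time slot 1 → {Outreach}; time slot 2 → {Ops, Finance, Legal}; time slot 3 → {Planning, Design}. Every pair that conflicts lands in different time slots.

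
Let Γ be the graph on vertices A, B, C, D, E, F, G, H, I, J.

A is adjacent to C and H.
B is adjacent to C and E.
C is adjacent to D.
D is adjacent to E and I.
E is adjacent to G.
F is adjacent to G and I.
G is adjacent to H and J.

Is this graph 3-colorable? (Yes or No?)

The chromatic number is 3. The cycle F-I-D-E-G-F has odd length 5, so it cannot be 2-colored; at least 3 colors are needed.
3 colors suffice: color 1 → {A, B, D, G}; color 2 → {C, E, H, I, J}; color 3 → {F}.
That is already a proper 3-coloring.

Yes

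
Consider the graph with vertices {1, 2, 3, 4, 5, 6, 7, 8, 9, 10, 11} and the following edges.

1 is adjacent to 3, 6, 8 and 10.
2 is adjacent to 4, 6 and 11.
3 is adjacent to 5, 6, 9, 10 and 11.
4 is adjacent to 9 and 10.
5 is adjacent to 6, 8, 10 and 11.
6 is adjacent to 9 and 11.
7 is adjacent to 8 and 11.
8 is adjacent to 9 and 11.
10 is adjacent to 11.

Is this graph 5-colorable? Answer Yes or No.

The chromatic number is 4. 3, 5, 6, 11 are mutually adjacent (a clique of size 4), so at least 4 colors are needed.
4 colors suffice: 1=a, 2=d, 3=c, 4=c, 5=d, 6=b, 7=c, 8=b, 9=a, 10=b, 11=a.
Since 5 ≥ 4, a proper 5-coloring certainly exists.

Yes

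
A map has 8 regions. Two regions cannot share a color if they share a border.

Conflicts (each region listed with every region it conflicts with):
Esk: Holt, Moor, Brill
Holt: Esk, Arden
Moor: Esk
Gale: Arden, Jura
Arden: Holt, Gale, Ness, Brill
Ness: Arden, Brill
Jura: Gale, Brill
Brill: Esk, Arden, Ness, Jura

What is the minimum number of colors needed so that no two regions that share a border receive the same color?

3

Arden, Ness, Brill pairwise conflict, so at least 3 colors are needed.
3 colors suffice: Esk=1, Holt=2, Moor=2, Gale=2, Arden=1, Ness=3, Jura=1, Brill=2. No two conflicting regions share a color.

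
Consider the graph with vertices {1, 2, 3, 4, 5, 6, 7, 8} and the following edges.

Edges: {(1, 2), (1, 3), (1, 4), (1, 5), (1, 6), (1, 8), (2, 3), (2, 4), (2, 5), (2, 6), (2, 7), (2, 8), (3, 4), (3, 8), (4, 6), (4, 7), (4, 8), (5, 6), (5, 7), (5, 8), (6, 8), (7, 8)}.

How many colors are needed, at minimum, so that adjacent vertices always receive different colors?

5

1, 2, 4, 6, 8 are pairwise adjacent (a clique of size 5), so at least 5 colors are needed.
One proper 5-coloring: 1=yellow, 2=red, 3=purple, 4=green, 5=green, 6=purple, 7=yellow, 8=blue. Every edge joins two different colors.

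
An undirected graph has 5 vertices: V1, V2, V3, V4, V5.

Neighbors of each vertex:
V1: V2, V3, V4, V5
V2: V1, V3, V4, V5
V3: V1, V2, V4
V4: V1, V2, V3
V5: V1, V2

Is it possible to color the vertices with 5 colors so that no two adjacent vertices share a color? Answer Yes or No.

Yes

The chromatic number is 4. V1, V2, V3, V4 are mutually adjacent (a clique of size 4), so at least 4 colors are needed.
4 colors suffice: color 1 → {V1}; color 2 → {V2}; color 3 → {V3, V5}; color 4 → {V4}.
Since 5 ≥ 4, a proper 5-coloring certainly exists.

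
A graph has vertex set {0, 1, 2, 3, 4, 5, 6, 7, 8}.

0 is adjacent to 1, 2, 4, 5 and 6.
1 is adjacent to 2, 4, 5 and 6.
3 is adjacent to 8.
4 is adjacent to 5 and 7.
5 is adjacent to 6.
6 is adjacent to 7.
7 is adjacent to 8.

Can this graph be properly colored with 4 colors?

The chromatic number is 4. 0, 1, 4, 5 are pairwise adjacent (a clique of size 4), so at least 4 colors are needed.
4 colors suffice: color red → {1, 3, 7}; color blue → {0, 8}; color green → {2, 4, 6}; color yellow → {5}.
That is already a proper 4-coloring.

Yes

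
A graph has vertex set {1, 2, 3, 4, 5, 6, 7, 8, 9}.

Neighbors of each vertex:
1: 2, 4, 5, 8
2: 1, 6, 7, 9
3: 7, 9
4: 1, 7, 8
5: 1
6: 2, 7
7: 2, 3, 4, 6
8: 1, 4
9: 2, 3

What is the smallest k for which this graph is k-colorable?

2, 6, 7 are mutually adjacent, so at least 3 colors are needed.
One proper 3-coloring: 1=a, 2=b, 3=b, 4=b, 5=b, 6=c, 7=a, 8=c, 9=a. No two adjacent vertices share a color.

3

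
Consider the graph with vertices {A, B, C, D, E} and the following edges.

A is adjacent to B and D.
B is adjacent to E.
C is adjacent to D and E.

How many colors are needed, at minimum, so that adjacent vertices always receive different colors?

3

The cycle D-A-B-E-C-D has odd length 5, so it cannot be 2-colored; at least 3 colors are needed.
3 colors suffice: color 1 → {B, C}; color 2 → {D, E}; color 3 → {A}. No two adjacent vertices share a color.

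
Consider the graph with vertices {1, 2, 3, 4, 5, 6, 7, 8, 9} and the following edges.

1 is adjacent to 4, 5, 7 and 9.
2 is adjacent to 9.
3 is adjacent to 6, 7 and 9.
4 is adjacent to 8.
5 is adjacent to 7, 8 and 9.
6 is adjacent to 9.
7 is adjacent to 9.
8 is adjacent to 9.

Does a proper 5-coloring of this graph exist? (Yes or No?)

Yes

The chromatic number is 4. 1, 5, 7, 9 form a clique, so at least 4 colors are needed.
One proper 4-coloring: 1=yellow, 2=blue, 3=green, 4=red, 5=green, 6=blue, 7=blue, 8=blue, 9=red.
Since 5 ≥ 4, a proper 5-coloring certainly exists.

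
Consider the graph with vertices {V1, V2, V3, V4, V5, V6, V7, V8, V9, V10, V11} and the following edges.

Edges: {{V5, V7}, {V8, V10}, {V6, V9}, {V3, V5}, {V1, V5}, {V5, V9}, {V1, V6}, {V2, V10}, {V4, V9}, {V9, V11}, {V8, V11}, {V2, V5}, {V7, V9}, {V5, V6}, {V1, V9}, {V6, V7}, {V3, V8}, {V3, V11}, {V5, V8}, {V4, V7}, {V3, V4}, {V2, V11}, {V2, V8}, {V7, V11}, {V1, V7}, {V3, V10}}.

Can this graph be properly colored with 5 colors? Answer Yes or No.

The chromatic number is 5. V1, V5, V6, V7, V9 are mutually adjacent (a clique of size 5), so at least 5 colors are needed.
5 colors suffice: color R → {V4, V5, V10, V11}; color B → {V7, V8}; color G → {V2, V3, V9}; color Y → {V6}; color P → {V1}.
That is already a proper 5-coloring.

Yes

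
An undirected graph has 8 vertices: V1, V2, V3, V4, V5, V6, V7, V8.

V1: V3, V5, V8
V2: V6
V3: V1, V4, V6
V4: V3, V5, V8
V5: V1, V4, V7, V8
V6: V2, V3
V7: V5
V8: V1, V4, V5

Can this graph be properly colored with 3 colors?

The chromatic number is 3. V4, V5, V8 are pairwise adjacent, so at least 3 colors are needed.
One proper 3-coloring: V1=2, V2=1, V3=1, V4=2, V5=1, V6=2, V7=2, V8=3.
That is already a proper 3-coloring.

Yes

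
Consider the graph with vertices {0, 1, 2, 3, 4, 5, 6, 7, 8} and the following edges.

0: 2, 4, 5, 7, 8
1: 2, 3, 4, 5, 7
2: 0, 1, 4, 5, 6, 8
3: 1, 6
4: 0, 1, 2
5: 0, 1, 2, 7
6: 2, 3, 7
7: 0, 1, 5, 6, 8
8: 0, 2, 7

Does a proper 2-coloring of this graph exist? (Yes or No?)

0, 2, 4 are pairwise adjacent, so at least 3 colors are needed.
So 2 colors are not enough.

No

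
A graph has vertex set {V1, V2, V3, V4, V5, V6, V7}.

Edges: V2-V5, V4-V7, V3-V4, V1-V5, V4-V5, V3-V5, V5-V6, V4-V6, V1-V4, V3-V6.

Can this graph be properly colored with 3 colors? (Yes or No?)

V3, V4, V5, V6 are pairwise adjacent (a clique of size 4), so at least 4 colors are needed.
So 3 colors are not enough.

No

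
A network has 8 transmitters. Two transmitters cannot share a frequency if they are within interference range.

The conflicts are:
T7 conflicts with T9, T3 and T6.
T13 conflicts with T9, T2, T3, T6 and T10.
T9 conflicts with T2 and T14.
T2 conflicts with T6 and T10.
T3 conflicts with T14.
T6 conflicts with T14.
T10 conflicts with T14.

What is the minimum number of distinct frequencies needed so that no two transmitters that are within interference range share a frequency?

T13, T2, T10 all conflict with each other, so at least 3 frequencies are needed.
3 frequencies suffice: frequency 1 → {T7, T13, T14}; frequency 2 → {T2, T3}; frequency 3 → {T9, T6, T10}. Each listed conflict is separated.

3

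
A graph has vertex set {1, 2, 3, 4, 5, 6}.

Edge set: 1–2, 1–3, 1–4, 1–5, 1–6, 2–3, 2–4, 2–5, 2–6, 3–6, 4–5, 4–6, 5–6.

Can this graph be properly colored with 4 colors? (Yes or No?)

1, 2, 4, 5, 6 are mutually adjacent (a clique of size 5), so at least 5 colors are needed.
So 4 colors are not enough.

No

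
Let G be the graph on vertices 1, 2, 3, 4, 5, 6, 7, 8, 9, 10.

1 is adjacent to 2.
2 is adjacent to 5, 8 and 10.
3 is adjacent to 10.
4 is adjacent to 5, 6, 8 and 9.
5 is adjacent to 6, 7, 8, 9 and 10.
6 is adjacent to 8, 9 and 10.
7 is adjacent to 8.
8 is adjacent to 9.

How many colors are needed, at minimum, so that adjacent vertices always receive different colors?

4, 5, 6, 8, 9 form a clique, so at least 5 colors are needed.
One proper 5-coloring: 1=a, 2=c, 3=a, 4=e, 5=a, 6=c, 7=c, 8=b, 9=d, 10=b. No two adjacent vertices share a color.

5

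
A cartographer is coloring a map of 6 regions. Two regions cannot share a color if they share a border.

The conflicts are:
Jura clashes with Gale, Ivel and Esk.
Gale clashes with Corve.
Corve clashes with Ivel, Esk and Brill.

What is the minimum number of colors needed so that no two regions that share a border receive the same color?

2

Corve and Ivel conflict, so at least 2 colors are needed.
2 colors suffice: color 1 → {Jura, Corve}; color 2 → {Gale, Ivel, Esk, Brill}. Each listed conflict is separated.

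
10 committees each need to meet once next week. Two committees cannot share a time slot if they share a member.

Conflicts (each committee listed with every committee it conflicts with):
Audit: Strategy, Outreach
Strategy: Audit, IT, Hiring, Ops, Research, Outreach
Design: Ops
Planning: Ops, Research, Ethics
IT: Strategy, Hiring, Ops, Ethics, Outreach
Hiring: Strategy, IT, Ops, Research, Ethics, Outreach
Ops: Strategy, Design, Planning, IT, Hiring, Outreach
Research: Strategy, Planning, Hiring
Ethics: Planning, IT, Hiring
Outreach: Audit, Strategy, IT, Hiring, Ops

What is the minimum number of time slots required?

Strategy, IT, Hiring, Ops, Outreach are mutually in conflict, so at least 5 time slots are needed.
5 time slots suffice: time slot 1 → {Strategy, Design, Planning}; time slot 2 → {Audit, Hiring}; time slot 3 → {Ops, Research, Ethics}; time slot 4 → {Outreach}; time slot 5 → {IT}. Every pair that conflicts lands in different time slots.

5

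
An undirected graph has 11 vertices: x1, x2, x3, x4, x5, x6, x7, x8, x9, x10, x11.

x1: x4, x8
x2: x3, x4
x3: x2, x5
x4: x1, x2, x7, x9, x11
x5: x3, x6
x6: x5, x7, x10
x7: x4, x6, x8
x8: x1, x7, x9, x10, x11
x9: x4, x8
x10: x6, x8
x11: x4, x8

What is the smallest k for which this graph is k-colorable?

x6 and x10 are adjacent, so at least 2 colors are needed.
2 colors suffice: x1=blue, x2=blue, x3=red, x4=red, x5=blue, x6=red, x7=blue, x8=red, x9=blue, x10=blue, x11=blue. No two adjacent vertices share a color.

2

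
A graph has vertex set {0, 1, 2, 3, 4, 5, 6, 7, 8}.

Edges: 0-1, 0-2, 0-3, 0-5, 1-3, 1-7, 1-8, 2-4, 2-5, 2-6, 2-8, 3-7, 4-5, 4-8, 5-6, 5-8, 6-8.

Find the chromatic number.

4

2, 4, 5, 8 are pairwise adjacent (a clique of size 4), so at least 4 colors are needed.
A valid assignment using 4 colors: 0=red, 1=blue, 2=blue, 3=green, 4=yellow, 5=green, 6=yellow, 7=red, 8=red. No two adjacent vertices share a color.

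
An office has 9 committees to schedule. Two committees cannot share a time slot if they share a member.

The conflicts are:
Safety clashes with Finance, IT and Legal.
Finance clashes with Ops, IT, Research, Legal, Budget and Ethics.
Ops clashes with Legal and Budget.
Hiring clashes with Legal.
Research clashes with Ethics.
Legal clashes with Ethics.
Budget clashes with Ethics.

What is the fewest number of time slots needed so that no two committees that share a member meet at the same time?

Safety, Finance, IT all conflict with each other, so at least 3 time slots are needed.
3 time slots suffice: time slot 1 → {Finance, Hiring}; time slot 2 → {IT, Research, Legal, Budget}; time slot 3 → {Safety, Ops, Ethics}. No two conflicting committees share a time slot.

3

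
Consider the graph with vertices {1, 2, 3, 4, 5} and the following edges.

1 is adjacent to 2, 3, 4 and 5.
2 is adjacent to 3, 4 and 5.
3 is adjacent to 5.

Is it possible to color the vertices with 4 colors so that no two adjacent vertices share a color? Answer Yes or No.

The chromatic number is 4. 1, 2, 3, 5 form a clique, so at least 4 colors are needed.
4 colors suffice: color red → {2}; color blue → {1}; color green → {4, 5}; color yellow → {3}.
That is already a proper 4-coloring.

Yes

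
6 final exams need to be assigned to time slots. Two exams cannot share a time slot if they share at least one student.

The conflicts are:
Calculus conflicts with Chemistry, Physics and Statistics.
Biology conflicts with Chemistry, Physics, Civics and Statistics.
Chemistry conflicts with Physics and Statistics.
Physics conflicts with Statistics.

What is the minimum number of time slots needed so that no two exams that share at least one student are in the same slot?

4

Biology, Chemistry, Physics, Statistics all conflict with each other, so at least 4 time slots are needed.
4 time slots suffice: time slot 1 → {Calculus, Biology}; time slot 2 → {Civics, Statistics}; time slot 3 → {Physics}; time slot 4 → {Chemistry}. Every pair that conflicts lands in different time slots.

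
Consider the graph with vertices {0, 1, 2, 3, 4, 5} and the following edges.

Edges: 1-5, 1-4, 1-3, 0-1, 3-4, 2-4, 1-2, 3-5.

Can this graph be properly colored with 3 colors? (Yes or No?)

Yes

The chromatic number is 3. 1, 3, 5 are pairwise adjacent, so at least 3 colors are needed.
A valid assignment using 3 colors: 0=blue, 1=red, 2=green, 3=green, 4=blue, 5=blue.
That is already a proper 3-coloring.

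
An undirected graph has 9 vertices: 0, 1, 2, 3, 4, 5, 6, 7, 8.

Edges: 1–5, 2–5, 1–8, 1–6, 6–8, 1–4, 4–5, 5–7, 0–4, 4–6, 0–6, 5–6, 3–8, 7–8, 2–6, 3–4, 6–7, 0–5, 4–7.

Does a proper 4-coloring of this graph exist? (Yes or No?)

Yes

The chromatic number is 4. 1, 4, 5, 6 are mutually adjacent (a clique of size 4), so at least 4 colors are needed.
4 colors suffice: 0=d, 1=d, 2=c, 3=a, 4=c, 5=b, 6=a, 7=d, 8=b.
That is already a proper 4-coloring.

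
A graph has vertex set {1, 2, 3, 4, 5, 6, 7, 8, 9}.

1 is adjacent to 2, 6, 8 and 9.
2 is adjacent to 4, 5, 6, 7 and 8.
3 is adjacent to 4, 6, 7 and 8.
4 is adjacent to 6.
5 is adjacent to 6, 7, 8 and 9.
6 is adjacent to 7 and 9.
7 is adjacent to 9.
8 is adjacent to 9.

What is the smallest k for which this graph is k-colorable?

2, 5, 6, 7 are pairwise adjacent (a clique of size 4), so at least 4 colors are needed.
A valid assignment using 4 colors: 1=c, 2=b, 3=b, 4=c, 5=c, 6=a, 7=d, 8=a, 9=b. Every edge joins two different colors.

4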